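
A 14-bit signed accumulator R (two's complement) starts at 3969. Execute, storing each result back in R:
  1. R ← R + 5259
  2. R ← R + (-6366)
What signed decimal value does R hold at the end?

Start: R = 3969 = 00111110000001.
R = 3969 + 5259 = 9228; wraps to -7156 = 10010000001100
R = -7156 + (-6366) = -13522; wraps to 2862 = 00101100101110

2862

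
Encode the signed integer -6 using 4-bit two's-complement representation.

1010

|-6| = 6 = 0110 in 4 bits.
Invert the bits: 1001. Add 1: 1010.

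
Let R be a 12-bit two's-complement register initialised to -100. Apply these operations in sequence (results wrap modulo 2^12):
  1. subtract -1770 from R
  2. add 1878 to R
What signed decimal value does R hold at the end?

Start: R = -100 = 111110011100.
R = -100 − (-1770) = 1670 = 011010000110
R = 1670 + 1878 = 3548; wraps to -548 = 110111011100

-548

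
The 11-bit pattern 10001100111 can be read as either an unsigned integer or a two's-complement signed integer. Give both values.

unsigned = 1127, signed = -921

Unsigned: 10001100111 = 1127.
Signed: MSB=1 → 1127 − 2048 = -921.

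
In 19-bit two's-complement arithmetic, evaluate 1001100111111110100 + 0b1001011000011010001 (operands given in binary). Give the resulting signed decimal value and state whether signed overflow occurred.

1001100111111110100 = -208908 (signed)
0b1001011000011010001 → 1001011000011010001 = -216879 (signed)
  1001100111111110100
+ 1001011000011010001
= 0011000000011000101  (discard carry-out 1)
Result 0011000000011000101: MSB = 0 → value 98501.
Both addends are negative but the stored result is non-negative: signed overflow. The true value -208908 + (-216879) = -425787 lies outside [-262144, 262143].

98501; overflow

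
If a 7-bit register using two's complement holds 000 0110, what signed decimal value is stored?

6

MSB is 0, so the value is non-negative: 0000110 = 6.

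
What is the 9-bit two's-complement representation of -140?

101110100

|-140| = 140 = 010001100 in 9 bits.
Invert the bits: 101110011. Add 1: 101110100.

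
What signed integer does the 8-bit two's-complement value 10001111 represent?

-113

MSB is 1, so the value is negative.
Unsigned reading: 143. Subtract 2^8 = 256: 143 − 256 = -113.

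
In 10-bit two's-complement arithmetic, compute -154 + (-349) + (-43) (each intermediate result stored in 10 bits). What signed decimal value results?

478

-154 + (-349) = -503 (1000001001)
-503 + (-43) = -546 → wraps to 478 (0111011110)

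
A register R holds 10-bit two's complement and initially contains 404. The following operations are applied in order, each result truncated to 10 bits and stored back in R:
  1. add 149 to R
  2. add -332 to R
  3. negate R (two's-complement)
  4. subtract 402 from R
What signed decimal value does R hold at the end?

401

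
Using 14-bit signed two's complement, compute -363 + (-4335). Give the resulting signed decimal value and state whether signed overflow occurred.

-363 → 11111010010101
-4335 → 10111100010001
  11111010010101
+ 10111100010001
= 10110110100110  (discard carry-out 1)
Result 10110110100110: MSB = 1 → 11686 − 16384 = -4698.
Both addends are negative and so is the stored result: no signed overflow.

-4698; no overflow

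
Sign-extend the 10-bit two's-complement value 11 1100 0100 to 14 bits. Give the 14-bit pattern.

MSB of 1111000100 is 1; replicate it into the new high bits.
1111|1111000100 → 11111111000100 (still -60).

11111111000100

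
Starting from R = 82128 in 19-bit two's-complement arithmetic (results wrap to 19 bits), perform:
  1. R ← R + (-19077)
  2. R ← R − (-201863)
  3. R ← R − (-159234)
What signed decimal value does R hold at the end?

Start: R = 82128 = 0010100000011010000.
R = 82128 + (-19077) = 63051 = 0001111011001001011
R = 63051 − (-201863) = 264914; wraps to -259374 = 1000000101011010010
R = -259374 − (-159234) = -100140 = 1100111100011010100

-100140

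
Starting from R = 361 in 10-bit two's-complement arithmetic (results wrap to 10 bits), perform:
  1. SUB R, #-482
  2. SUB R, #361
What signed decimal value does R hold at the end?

482

Start: R = 361 = 0101101001.
R = 361 − (-482) = 843; wraps to -181 = 1101001011
R = -181 − 361 = -542; wraps to 482 = 0111100010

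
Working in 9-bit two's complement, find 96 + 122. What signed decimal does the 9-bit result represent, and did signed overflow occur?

96 → 001100000
122 → 001111010
  001100000
+ 001111010
= 011011010
Result 011011010: MSB = 0 → value 218.
Both addends are non-negative and so is the stored result: no signed overflow.

218; no overflow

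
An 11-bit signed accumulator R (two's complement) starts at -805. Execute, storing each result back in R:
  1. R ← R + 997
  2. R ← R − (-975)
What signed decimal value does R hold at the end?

Start: R = -805 = 10011011011.
R = -805 + 997 = 192 = 00011000000
R = 192 − (-975) = 1167; wraps to -881 = 10010001111

-881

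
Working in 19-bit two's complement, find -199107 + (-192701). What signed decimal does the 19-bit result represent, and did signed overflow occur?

132480; overflow

-199107 → 1001111011000111101
-192701 → 1010000111101000011
  1001111011000111101
+ 1010000111101000011
= 0100000010110000000  (discard carry-out 1)
Result 0100000010110000000: MSB = 0 → value 132480.
Both addends are negative but the stored result is non-negative: signed overflow. The true value -199107 + (-192701) = -391808 lies outside [-262144, 262143].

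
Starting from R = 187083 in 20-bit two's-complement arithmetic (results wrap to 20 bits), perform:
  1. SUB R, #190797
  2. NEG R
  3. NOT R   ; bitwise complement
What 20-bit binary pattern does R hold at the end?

Start: R = 187083 = 00101101101011001011.
R = 187083 − 190797 = -3714 = 11111111000101111110
R = −(-3714) = 3714 = 00000000111010000010
R = NOT 00000000111010000010 = 11111111000101111101 = -3715

11111111000101111101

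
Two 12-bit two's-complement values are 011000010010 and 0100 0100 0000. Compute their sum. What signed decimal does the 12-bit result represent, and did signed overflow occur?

011000010010 = 1554 (signed)
0100 0100 0000 → 010001000000 = 1088 (signed)
  011000010010
+ 010001000000
= 101001010010
Result 101001010010: MSB = 1 → 2642 − 4096 = -1454.
Both addends are non-negative but the stored result is negative: signed overflow. The true value 1554 + 1088 = 2642 lies outside [-2048, 2047].

-1454; overflow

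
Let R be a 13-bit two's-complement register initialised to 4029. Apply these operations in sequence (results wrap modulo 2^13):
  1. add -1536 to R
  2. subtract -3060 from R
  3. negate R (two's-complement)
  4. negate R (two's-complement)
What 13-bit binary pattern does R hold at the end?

Start: R = 4029 = 0111110111101.
R = 4029 + (-1536) = 2493 = 0100110111101
R = 2493 − (-3060) = 5553; wraps to -2639 = 1010110110001
R = −(-2639) = 2639 = 0101001001111
R = −(2639) = -2639 = 1010110110001

1010110110001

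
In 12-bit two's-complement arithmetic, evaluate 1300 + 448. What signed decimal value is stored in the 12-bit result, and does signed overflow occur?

1300 → 010100010100
448 → 000111000000
  010100010100
+ 000111000000
= 011011010100
Result 011011010100: MSB = 0 → value 1748.
Both addends are non-negative and so is the stored result: no signed overflow.

1748; no overflow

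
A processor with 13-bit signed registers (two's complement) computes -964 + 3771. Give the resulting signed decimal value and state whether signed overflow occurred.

-964 → 1110000111100
3771 → 0111010111011
  1110000111100
+ 0111010111011
= 0101011110111  (discard carry-out 1)
Result 0101011110111: MSB = 0 → value 2807.
Addends have opposite signs, so signed overflow cannot occur.

2807; no overflow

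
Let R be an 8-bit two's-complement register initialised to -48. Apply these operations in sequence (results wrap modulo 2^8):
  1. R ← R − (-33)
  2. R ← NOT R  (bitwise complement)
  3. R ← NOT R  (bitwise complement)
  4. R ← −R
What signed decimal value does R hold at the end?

Start: R = -48 = 11010000.
R = -48 − (-33) = -15 = 11110001
R = NOT 11110001 = 00001110 = 14
R = NOT 00001110 = 11110001 = -15
R = −(-15) = 15 = 00001111

15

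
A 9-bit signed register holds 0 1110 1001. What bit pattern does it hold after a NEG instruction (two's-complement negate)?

Invert: 100010110. Add 1: 100010111.

100010111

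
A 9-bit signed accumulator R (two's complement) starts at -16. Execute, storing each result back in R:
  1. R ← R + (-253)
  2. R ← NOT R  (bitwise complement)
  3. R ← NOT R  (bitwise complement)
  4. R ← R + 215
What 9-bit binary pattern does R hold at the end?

111001010

Start: R = -16 = 111110000.
R = -16 + (-253) = -269; wraps to 243 = 011110011
R = NOT 011110011 = 100001100 = -244
R = NOT 100001100 = 011110011 = 243
R = 243 + 215 = 458; wraps to -54 = 111001010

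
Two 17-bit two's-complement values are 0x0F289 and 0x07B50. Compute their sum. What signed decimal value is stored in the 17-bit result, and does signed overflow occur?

0x0F289 = 01111001010001001 = 62089 (signed)
0x07B50 = 00111101101010000 = 31568 (signed)
  01111001010001001
+ 00111101101010000
= 10110110111011001
Result 10110110111011001: MSB = 1 → 93657 − 131072 = -37415.
Both addends are non-negative but the stored result is negative: signed overflow. The true value 62089 + 31568 = 93657 lies outside [-65536, 65535].

-37415; overflow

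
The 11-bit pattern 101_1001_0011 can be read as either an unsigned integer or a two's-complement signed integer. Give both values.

unsigned = 1427, signed = -621

Unsigned: 10110010011 = 1427.
Signed: MSB=1 → 1427 − 2048 = -621.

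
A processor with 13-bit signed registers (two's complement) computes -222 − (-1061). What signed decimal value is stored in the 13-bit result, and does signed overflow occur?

-222 → 1111100100010
-1061 → 1101111011011
Subtract via negate-and-add: invert 1101111011011 + 1 = 0010000100101 (i.e. 1061).
  1111100100010
+ 0010000100101
= 0001101000111  (discard carry-out 1)
Result 0001101000111: MSB = 0 → value 839.
Addends (after negating the subtrahend) have opposite signs, so signed overflow cannot occur.

839; no overflow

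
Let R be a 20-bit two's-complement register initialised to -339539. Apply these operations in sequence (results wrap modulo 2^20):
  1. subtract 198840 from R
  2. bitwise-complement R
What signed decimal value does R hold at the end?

-510198

Start: R = -339539 = 10101101000110101101.
R = -339539 − 198840 = -538379; wraps to 510197 = 01111100100011110101
R = NOT 01111100100011110101 = 10000011011100001010 = -510198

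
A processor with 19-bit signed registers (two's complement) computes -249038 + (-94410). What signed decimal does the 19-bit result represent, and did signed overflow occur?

-249038 → 1000011001100110010
-94410 → 1101000111100110110
  1000011001100110010
+ 1101000111100110110
= 0101100001001101000  (discard carry-out 1)
Result 0101100001001101000: MSB = 0 → value 180840.
Both addends are negative but the stored result is non-negative: signed overflow. The true value -249038 + (-94410) = -343448 lies outside [-262144, 262143].

180840; overflow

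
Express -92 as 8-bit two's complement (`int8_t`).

10100100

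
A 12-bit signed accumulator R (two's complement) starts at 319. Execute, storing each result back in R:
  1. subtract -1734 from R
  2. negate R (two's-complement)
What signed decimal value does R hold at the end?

Start: R = 319 = 000100111111.
R = 319 − (-1734) = 2053; wraps to -2043 = 100000000101
R = −(-2043) = 2043 = 011111111011

2043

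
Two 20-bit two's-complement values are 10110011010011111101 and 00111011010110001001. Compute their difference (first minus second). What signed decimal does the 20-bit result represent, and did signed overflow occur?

491380; overflow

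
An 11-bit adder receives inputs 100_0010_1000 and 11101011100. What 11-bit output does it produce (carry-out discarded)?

  10000101000
+ 11101011100
= 01110000100  (discard carry-out 1)

01110000100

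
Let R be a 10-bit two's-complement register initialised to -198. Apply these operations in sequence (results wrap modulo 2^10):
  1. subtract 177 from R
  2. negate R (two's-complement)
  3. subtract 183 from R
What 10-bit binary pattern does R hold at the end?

Start: R = -198 = 1100111010.
R = -198 − 177 = -375 = 1010001001
R = −(-375) = 375 = 0101110111
R = 375 − 183 = 192 = 0011000000

0011000000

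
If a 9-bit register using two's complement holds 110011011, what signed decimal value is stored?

-101

MSB is 1, so the value is negative.
Unsigned reading: 411. Subtract 2^9 = 512: 411 − 512 = -101.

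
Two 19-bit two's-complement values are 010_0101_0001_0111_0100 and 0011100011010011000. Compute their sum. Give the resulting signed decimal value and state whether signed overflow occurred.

-255988; overflow

010_0101_0001_0111_0100 → 0100101000101110100 = 151924 (signed)
0011100011010011000 = 116376 (signed)
  0100101000101110100
+ 0011100011010011000
= 1000001100000001100
Result 1000001100000001100: MSB = 1 → 268300 − 524288 = -255988.
Both addends are non-negative but the stored result is negative: signed overflow. The true value 151924 + 116376 = 268300 lies outside [-262144, 262143].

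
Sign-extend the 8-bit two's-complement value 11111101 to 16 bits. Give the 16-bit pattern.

1111111111111101

MSB of 11111101 is 1; replicate it into the new high bits.
11111111|11111101 → 1111111111111101 (still -3).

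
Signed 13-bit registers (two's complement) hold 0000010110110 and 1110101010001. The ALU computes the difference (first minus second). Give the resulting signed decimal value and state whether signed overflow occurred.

869; no overflow

0000010110110 = 182 (signed)
1110101010001 = -687 (signed)
Subtract via negate-and-add: invert 1110101010001 + 1 = 0001010101111 (i.e. 687).
  0000010110110
+ 0001010101111
= 0001101100101
Result 0001101100101: MSB = 0 → value 869.
Both addends (after negating the subtrahend) are non-negative and so is the stored result: no signed overflow.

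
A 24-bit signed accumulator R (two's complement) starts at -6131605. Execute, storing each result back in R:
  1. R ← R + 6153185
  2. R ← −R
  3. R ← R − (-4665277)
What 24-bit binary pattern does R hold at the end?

010001101101101101110001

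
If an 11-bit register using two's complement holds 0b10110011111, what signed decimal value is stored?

MSB is 1, so the value is negative.
Unsigned reading: 1439. Subtract 2^11 = 2048: 1439 − 2048 = -609.

-609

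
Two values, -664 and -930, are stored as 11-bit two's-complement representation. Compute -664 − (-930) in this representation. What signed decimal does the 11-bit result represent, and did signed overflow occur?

-664 → 10101101000
-930 → 10001011110
Subtract via negate-and-add: invert 10001011110 + 1 = 01110100010 (i.e. 930).
  10101101000
+ 01110100010
= 00100001010  (discard carry-out 1)
Result 00100001010: MSB = 0 → value 266.
Addends (after negating the subtrahend) have opposite signs, so signed overflow cannot occur.

266; no overflow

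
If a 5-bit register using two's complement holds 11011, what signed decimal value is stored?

-5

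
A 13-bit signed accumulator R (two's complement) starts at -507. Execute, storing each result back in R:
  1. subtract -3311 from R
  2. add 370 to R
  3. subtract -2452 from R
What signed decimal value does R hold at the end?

-2566

Start: R = -507 = 1111000000101.
R = -507 − (-3311) = 2804 = 0101011110100
R = 2804 + 370 = 3174 = 0110001100110
R = 3174 − (-2452) = 5626; wraps to -2566 = 1010111111010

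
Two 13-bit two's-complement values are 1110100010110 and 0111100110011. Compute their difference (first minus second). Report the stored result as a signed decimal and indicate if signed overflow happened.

3555; overflow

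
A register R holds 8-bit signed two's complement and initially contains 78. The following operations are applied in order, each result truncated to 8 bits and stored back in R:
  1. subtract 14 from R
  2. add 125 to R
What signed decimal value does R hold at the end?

-67

Start: R = 78 = 01001110.
R = 78 − 14 = 64 = 01000000
R = 64 + 125 = 189; wraps to -67 = 10111101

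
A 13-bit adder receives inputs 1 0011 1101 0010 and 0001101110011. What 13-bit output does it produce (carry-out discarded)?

  1001111010010
+ 0001101110011
= 1011101000101

1011101000101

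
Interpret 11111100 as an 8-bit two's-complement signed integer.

-4

MSB is 1, so the value is negative.
Unsigned reading: 252. Subtract 2^8 = 256: 252 − 256 = -4.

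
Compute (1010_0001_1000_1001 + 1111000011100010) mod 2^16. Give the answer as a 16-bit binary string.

1001001001101011

  1010000110001001
+ 1111000011100010
= 1001001001101011  (discard carry-out 1)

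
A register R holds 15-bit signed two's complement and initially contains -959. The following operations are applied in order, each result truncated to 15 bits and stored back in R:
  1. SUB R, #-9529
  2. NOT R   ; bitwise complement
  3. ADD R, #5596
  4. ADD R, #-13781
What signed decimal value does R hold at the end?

16012

Start: R = -959 = 111110001000001.
R = -959 − (-9529) = 8570 = 010000101111010
R = NOT 010000101111010 = 101111010000101 = -8571
R = -8571 + 5596 = -2975 = 111010001100001
R = -2975 + (-13781) = -16756; wraps to 16012 = 011111010001100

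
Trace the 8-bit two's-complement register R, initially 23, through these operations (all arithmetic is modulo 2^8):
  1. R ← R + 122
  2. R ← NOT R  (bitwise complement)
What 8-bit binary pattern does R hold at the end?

01101110

Start: R = 23 = 00010111.
R = 23 + 122 = 145; wraps to -111 = 10010001
R = NOT 10010001 = 01101110 = 110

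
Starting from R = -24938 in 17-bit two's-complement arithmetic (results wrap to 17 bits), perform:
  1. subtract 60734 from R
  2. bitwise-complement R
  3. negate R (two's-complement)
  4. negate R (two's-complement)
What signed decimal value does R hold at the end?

-45401

Start: R = -24938 = 11001111010010110.
R = -24938 − 60734 = -85672; wraps to 45400 = 01011000101011000
R = NOT 01011000101011000 = 10100111010100111 = -45401
R = −(-45401) = 45401 = 01011000101011001
R = −(45401) = -45401 = 10100111010100111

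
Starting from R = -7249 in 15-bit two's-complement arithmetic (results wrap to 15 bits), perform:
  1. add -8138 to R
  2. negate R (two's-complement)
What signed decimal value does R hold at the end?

15387

Start: R = -7249 = 110001110101111.
R = -7249 + (-8138) = -15387 = 100001111100101
R = −(-15387) = 15387 = 011110000011011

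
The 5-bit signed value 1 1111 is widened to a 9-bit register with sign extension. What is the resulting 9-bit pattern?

111111111

MSB of 11111 is 1; replicate it into the new high bits.
1111|11111 → 111111111 (still -1).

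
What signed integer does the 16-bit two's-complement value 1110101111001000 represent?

-5176

MSB is 1, so the value is negative.
Unsigned reading: 60360. Subtract 2^16 = 65536: 60360 − 65536 = -5176.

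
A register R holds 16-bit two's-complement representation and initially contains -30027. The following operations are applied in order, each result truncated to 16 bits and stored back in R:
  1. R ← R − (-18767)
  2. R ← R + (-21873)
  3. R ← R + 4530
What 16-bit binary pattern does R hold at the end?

Start: R = -30027 = 1000101010110101.
R = -30027 − (-18767) = -11260 = 1101010000000100
R = -11260 + (-21873) = -33133; wraps to 32403 = 0111111010010011
R = 32403 + 4530 = 36933; wraps to -28603 = 1001000001000101

1001000001000101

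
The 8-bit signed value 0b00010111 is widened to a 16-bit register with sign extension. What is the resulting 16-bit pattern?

MSB of 00010111 is 0; replicate it into the new high bits.
00000000|00010111 → 0000000000010111 (still 23).

0000000000010111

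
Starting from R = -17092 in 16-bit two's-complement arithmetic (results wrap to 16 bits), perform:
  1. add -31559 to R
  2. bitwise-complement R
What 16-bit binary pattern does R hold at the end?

1011111000001010

Start: R = -17092 = 1011110100111100.
R = -17092 + (-31559) = -48651; wraps to 16885 = 0100000111110101
R = NOT 0100000111110101 = 1011111000001010 = -16886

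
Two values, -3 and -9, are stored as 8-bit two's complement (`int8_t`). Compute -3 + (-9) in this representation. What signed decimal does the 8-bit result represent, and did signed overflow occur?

-3 → 11111101
-9 → 11110111
  11111101
+ 11110111
= 11110100  (discard carry-out 1)
Result 11110100: MSB = 1 → 244 − 256 = -12.
Both addends are negative and so is the stored result: no signed overflow.

-12; no overflow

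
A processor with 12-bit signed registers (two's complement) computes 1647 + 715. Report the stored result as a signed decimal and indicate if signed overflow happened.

-1734; overflow

1647 → 011001101111
715 → 001011001011
  011001101111
+ 001011001011
= 100100111010
Result 100100111010: MSB = 1 → 2362 − 4096 = -1734.
Both addends are non-negative but the stored result is negative: signed overflow. The true value 1647 + 715 = 2362 lies outside [-2048, 2047].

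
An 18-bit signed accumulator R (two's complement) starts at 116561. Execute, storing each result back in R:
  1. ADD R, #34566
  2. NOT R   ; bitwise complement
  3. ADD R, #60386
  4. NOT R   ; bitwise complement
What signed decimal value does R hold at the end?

90741

Start: R = 116561 = 011100011101010001.
R = 116561 + 34566 = 151127; wraps to -111017 = 100100111001010111
R = NOT 100100111001010111 = 011011000110101000 = 111016
R = 111016 + 60386 = 171402; wraps to -90742 = 101001110110001010
R = NOT 101001110110001010 = 010110001001110101 = 90741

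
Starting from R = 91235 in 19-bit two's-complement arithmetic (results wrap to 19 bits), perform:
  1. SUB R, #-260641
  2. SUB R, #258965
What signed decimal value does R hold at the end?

92911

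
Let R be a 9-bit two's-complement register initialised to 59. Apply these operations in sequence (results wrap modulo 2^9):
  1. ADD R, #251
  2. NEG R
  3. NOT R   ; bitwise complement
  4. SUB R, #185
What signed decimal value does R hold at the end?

124

Start: R = 59 = 000111011.
R = 59 + 251 = 310; wraps to -202 = 100110110
R = −(-202) = 202 = 011001010
R = NOT 011001010 = 100110101 = -203
R = -203 − 185 = -388; wraps to 124 = 001111100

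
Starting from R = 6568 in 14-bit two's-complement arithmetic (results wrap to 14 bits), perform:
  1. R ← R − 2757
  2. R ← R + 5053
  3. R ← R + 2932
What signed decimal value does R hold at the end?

-4588

Start: R = 6568 = 01100110101000.
R = 6568 − 2757 = 3811 = 00111011100011
R = 3811 + 5053 = 8864; wraps to -7520 = 10001010100000
R = -7520 + 2932 = -4588 = 10111000010100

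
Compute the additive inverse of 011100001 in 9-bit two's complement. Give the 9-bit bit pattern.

100011111

Invert: 100011110. Add 1: 100011111.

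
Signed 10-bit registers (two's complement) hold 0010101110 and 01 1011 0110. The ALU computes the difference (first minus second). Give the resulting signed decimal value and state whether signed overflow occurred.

0010101110 = 174 (signed)
01 1011 0110 → 0110110110 = 438 (signed)
Subtract via negate-and-add: invert 0110110110 + 1 = 1001001010 (i.e. -438).
  0010101110
+ 1001001010
= 1011111000
Result 1011111000: MSB = 1 → 760 − 1024 = -264.
Addends (after negating the subtrahend) have opposite signs, so signed overflow cannot occur.

-264; no overflow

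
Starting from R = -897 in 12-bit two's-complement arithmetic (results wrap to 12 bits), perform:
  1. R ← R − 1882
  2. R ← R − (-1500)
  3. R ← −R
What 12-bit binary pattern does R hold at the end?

010011111111

Start: R = -897 = 110001111111.
R = -897 − 1882 = -2779; wraps to 1317 = 010100100101
R = 1317 − (-1500) = 2817; wraps to -1279 = 101100000001
R = −(-1279) = 1279 = 010011111111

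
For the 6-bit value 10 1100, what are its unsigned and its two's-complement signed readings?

unsigned = 44, signed = -20

Unsigned: 101100 = 44.
Signed: MSB=1 → 44 − 64 = -20.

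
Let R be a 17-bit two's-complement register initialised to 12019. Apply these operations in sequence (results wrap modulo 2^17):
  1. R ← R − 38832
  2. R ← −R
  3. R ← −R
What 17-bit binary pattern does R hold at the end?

11001011101000011

Start: R = 12019 = 00010111011110011.
R = 12019 − 38832 = -26813 = 11001011101000011
R = −(-26813) = 26813 = 00110100010111101
R = −(26813) = -26813 = 11001011101000011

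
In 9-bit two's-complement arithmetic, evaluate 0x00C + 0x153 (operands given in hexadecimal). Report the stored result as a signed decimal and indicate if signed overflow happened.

-161; no overflow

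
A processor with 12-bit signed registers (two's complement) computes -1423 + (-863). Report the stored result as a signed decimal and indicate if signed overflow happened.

1810; overflow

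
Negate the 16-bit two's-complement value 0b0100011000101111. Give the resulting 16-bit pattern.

Invert: 1011100111010000. Add 1: 1011100111010001.
Check: 0100011000101111 = 17967, 1011100111010001 = -17967.

1011100111010001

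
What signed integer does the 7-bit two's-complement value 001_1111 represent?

31

MSB is 0, so the value is non-negative: 0011111 = 31.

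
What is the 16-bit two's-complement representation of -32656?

1000000001110000

|-32656| = 32656 = 0111111110010000 in 16 bits.
Invert the bits: 1000000001101111. Add 1: 1000000001110000.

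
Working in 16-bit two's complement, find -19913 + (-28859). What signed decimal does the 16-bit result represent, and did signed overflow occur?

-19913 → 1011001000110111
-28859 → 1000111101000101
  1011001000110111
+ 1000111101000101
= 0100000101111100  (discard carry-out 1)
Result 0100000101111100: MSB = 0 → value 16764.
Both addends are negative but the stored result is non-negative: signed overflow. The true value -19913 + (-28859) = -48772 lies outside [-32768, 32767].

16764; overflow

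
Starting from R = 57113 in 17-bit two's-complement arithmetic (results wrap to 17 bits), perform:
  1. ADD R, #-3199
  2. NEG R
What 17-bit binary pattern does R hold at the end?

10010110101100110

Start: R = 57113 = 01101111100011001.
R = 57113 + (-3199) = 53914 = 01101001010011010
R = −(53914) = -53914 = 10010110101100110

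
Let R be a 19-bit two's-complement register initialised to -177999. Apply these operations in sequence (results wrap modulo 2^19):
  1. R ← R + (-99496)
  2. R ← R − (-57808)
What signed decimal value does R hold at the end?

Start: R = -177999 = 1010100100010110001.
R = -177999 + (-99496) = -277495; wraps to 246793 = 0111100010000001001
R = 246793 − (-57808) = 304601; wraps to -219687 = 1001010010111011001

-219687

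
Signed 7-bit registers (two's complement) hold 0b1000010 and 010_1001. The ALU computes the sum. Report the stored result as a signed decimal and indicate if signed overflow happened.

-21; no overflow

0b1000010 → 1000010 = -62 (signed)
010_1001 → 0101001 = 41 (signed)
  1000010
+ 0101001
= 1101011
Result 1101011: MSB = 1 → 107 − 128 = -21.
Addends have opposite signs, so signed overflow cannot occur.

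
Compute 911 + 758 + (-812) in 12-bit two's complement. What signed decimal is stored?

857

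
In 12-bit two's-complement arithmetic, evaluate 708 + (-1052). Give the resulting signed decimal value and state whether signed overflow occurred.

-344; no overflow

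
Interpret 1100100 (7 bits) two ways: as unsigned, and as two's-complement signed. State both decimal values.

unsigned = 100, signed = -28

Unsigned: 1100100 = 100.
Signed: MSB=1 → 100 − 128 = -28.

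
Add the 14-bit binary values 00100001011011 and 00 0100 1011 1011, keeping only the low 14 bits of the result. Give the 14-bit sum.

00110100010110

  00100001011011
+ 00010010111011
= 00110100010110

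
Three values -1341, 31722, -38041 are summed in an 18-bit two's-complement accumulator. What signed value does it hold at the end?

-7660

-1341 + 31722 = 30381 (000111011010101101)
30381 + (-38041) = -7660 (111110001000010100)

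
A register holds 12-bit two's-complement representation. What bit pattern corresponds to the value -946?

110001001110

|-946| = 946 = 001110110010 in 12 bits.
Invert the bits: 110001001101. Add 1: 110001001110.
Check: 110001001110 reads as 3150 − 4096 = -946.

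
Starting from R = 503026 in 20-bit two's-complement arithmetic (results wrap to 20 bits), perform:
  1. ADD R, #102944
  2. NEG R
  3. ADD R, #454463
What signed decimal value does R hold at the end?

-151507

Start: R = 503026 = 01111010110011110010.
R = 503026 + 102944 = 605970; wraps to -442606 = 10010011111100010010
R = −(-442606) = 442606 = 01101100000011101110
R = 442606 + 454463 = 897069; wraps to -151507 = 11011011000000101101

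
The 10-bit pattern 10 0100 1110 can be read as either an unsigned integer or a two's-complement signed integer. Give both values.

Unsigned: 1001001110 = 590.
Signed: MSB=1 → 590 − 1024 = -434.

unsigned = 590, signed = -434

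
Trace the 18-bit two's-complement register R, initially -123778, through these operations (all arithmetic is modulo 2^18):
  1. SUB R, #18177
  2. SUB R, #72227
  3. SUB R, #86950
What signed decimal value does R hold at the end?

-38988

Start: R = -123778 = 100001110001111110.
R = -123778 − 18177 = -141955; wraps to 120189 = 011101010101111101
R = 120189 − 72227 = 47962 = 001011101101011010
R = 47962 − 86950 = -38988 = 110110011110110100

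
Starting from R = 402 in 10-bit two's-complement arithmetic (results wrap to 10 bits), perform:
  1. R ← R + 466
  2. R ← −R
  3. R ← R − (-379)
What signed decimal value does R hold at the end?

Start: R = 402 = 0110010010.
R = 402 + 466 = 868; wraps to -156 = 1101100100
R = −(-156) = 156 = 0010011100
R = 156 − (-379) = 535; wraps to -489 = 1000010111

-489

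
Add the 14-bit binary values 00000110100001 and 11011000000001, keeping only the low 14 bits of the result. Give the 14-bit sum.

11011110100010

  00000110100001
+ 11011000000001
= 11011110100010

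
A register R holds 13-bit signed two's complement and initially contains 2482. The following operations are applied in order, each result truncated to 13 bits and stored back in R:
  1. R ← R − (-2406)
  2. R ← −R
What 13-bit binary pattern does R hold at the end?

0110011101000

Start: R = 2482 = 0100110110010.
R = 2482 − (-2406) = 4888; wraps to -3304 = 1001100011000
R = −(-3304) = 3304 = 0110011101000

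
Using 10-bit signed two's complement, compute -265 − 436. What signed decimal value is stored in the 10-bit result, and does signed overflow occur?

-265 → 1011110111
436 → 0110110100
Subtract via negate-and-add: invert 0110110100 + 1 = 1001001100 (i.e. -436).
  1011110111
+ 1001001100
= 0101000011  (discard carry-out 1)
Result 0101000011: MSB = 0 → value 323.
Both addends (after negating the subtrahend) are negative but the stored result is non-negative: signed overflow. The true value -265 − 436 = -701 lies outside [-512, 511].

323; overflow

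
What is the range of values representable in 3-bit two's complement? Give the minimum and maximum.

min = -4, max = 3

Minimum: −2^2 = -4.
Maximum: 2^2 − 1 = 3.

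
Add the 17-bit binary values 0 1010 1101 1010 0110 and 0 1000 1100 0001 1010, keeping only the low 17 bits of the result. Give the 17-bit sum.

  01010110110100110
+ 01000110000011010
= 10011100111000000

10011100111000000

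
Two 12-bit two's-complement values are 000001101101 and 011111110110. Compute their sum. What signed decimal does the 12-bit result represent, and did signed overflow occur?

-1949; overflow

000001101101 = 109 (signed)
011111110110 = 2038 (signed)
  000001101101
+ 011111110110
= 100001100011
Result 100001100011: MSB = 1 → 2147 − 4096 = -1949.
Both addends are non-negative but the stored result is negative: signed overflow. The true value 109 + 2038 = 2147 lies outside [-2048, 2047].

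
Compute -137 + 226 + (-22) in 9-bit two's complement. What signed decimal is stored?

67

-137 + 226 = 89 (001011001)
89 + (-22) = 67 (001000011)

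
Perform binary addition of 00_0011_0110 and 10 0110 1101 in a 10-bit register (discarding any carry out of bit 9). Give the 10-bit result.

1010100011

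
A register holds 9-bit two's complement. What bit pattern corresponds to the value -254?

100000010

|-254| = 254 = 011111110 in 9 bits.
Invert the bits: 100000001. Add 1: 100000010.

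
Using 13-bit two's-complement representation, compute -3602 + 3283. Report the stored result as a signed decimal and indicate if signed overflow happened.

-319; no overflow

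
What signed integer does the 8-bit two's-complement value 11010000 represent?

-48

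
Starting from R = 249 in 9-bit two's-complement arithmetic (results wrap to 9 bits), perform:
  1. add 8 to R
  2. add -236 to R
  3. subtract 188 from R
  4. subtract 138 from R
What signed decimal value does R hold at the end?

207

Start: R = 249 = 011111001.
R = 249 + 8 = 257; wraps to -255 = 100000001
R = -255 + (-236) = -491; wraps to 21 = 000010101
R = 21 − 188 = -167 = 101011001
R = -167 − 138 = -305; wraps to 207 = 011001111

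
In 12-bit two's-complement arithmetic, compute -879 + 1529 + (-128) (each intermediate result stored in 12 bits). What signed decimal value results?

-879 + 1529 = 650 (001010001010)
650 + (-128) = 522 (001000001010)

522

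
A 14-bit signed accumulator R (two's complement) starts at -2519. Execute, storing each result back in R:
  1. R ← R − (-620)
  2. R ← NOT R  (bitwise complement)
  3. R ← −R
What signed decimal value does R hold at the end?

Start: R = -2519 = 11011000101001.
R = -2519 − (-620) = -1899 = 11100010010101
R = NOT 11100010010101 = 00011101101010 = 1898
R = −(1898) = -1898 = 11100010010110

-1898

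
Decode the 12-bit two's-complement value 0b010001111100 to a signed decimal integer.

MSB is 0, so the value is non-negative: 010001111100 = 1148.

1148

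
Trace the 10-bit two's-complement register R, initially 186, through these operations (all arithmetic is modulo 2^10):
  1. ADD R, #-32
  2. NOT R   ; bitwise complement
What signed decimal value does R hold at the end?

-155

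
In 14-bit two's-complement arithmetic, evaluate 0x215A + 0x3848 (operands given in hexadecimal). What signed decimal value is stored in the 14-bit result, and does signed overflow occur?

6562; overflow

0x215A = 10000101011010 = -7846 (signed)
0x3848 = 11100001001000 = -1976 (signed)
  10000101011010
+ 11100001001000
= 01100110100010  (discard carry-out 1)
Result 01100110100010: MSB = 0 → value 6562.
Both addends are negative but the stored result is non-negative: signed overflow. The true value -7846 + (-1976) = -9822 lies outside [-8192, 8191].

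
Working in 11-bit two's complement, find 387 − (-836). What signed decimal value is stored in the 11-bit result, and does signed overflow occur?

-825; overflow

387 → 00110000011
-836 → 10010111100
Subtract via negate-and-add: invert 10010111100 + 1 = 01101000100 (i.e. 836).
  00110000011
+ 01101000100
= 10011000111
Result 10011000111: MSB = 1 → 1223 − 2048 = -825.
Both addends (after negating the subtrahend) are non-negative but the stored result is negative: signed overflow. The true value 387 − (-836) = 1223 lies outside [-1024, 1023].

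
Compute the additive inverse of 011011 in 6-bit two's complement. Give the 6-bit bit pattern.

100101

Invert: 100100. Add 1: 100101.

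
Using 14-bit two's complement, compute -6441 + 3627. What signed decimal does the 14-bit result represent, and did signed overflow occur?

-2814; no overflow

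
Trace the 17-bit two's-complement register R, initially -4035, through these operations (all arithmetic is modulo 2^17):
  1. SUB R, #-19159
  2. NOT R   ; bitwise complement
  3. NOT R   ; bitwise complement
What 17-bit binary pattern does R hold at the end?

00011101100010100

Start: R = -4035 = 11111000000111101.
R = -4035 − (-19159) = 15124 = 00011101100010100
R = NOT 00011101100010100 = 11100010011101011 = -15125
R = NOT 11100010011101011 = 00011101100010100 = 15124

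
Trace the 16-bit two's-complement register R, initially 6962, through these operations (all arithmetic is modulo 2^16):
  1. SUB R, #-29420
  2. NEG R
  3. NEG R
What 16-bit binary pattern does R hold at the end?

1000111000011110

Start: R = 6962 = 0001101100110010.
R = 6962 − (-29420) = 36382; wraps to -29154 = 1000111000011110
R = −(-29154) = 29154 = 0111000111100010
R = −(29154) = -29154 = 1000111000011110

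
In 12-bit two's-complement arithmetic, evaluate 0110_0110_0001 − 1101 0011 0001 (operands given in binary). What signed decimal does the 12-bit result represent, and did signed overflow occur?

0110_0110_0001 → 011001100001 = 1633 (signed)
1101 0011 0001 → 110100110001 = -719 (signed)
Subtract via negate-and-add: invert 110100110001 + 1 = 001011001111 (i.e. 719).
  011001100001
+ 001011001111
= 100100110000
Result 100100110000: MSB = 1 → 2352 − 4096 = -1744.
Both addends (after negating the subtrahend) are non-negative but the stored result is negative: signed overflow. The true value 1633 − (-719) = 2352 lies outside [-2048, 2047].

-1744; overflow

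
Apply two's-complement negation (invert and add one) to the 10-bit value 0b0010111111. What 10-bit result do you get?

Invert: 1101000000. Add 1: 1101000001.
Check: 0010111111 = 191, 1101000001 = -191.

1101000001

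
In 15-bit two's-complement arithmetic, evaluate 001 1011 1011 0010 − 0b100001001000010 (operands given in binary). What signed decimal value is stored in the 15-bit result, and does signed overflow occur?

-9872; overflow

001 1011 1011 0010 → 001101110110010 = 7090 (signed)
0b100001001000010 → 100001001000010 = -15806 (signed)
Subtract via negate-and-add: invert 100001001000010 + 1 = 011110110111110 (i.e. 15806).
  001101110110010
+ 011110110111110
= 101100101110000
Result 101100101110000: MSB = 1 → 22896 − 32768 = -9872.
Both addends (after negating the subtrahend) are non-negative but the stored result is negative: signed overflow. The true value 7090 − (-15806) = 22896 lies outside [-16384, 16383].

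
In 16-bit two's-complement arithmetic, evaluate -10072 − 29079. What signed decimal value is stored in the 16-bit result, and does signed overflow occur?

26385; overflow

-10072 → 1101100010101000
29079 → 0111000110010111
Subtract via negate-and-add: invert 0111000110010111 + 1 = 1000111001101001 (i.e. -29079).
  1101100010101000
+ 1000111001101001
= 0110011100010001  (discard carry-out 1)
Result 0110011100010001: MSB = 0 → value 26385.
Both addends (after negating the subtrahend) are negative but the stored result is non-negative: signed overflow. The true value -10072 − 29079 = -39151 lies outside [-32768, 32767].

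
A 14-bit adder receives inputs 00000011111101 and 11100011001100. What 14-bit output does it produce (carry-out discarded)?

  00000011111101
+ 11100011001100
= 11100111001001

11100111001001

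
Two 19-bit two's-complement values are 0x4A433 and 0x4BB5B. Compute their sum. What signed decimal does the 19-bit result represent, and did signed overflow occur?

89998; overflow

0x4A433 = 1001010010000110011 = -220109 (signed)
0x4BB5B = 1001011101101011011 = -214181 (signed)
  1001010010000110011
+ 1001011101101011011
= 0010101111110001110  (discard carry-out 1)
Result 0010101111110001110: MSB = 0 → value 89998.
Both addends are negative but the stored result is non-negative: signed overflow. The true value -220109 + (-214181) = -434290 lies outside [-262144, 262143].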